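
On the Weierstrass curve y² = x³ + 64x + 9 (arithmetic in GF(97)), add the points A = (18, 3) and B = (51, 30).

(92, 7)

(18, 3) + (51, 30). λ = (30 - 3)/(51 - 18) ≡ 27/33 mod 97. 33⁻¹ ≡ 50 (mod 97), so λ ≡ 89.
  x = λ² - 18 - 51 = 7921 - 69 ≡ 92; y = λ·(18 - 92) - 3 ≡ 7. → (92, 7)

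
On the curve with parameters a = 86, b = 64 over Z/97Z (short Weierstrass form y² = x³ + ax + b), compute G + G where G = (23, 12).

(52, 56)

tangent at (23, 12): λ = (3·23² + 86)/(2·12) ≡ 24/24. 24⁻¹ ≡ 93 (mod 97), so λ ≡ 24·93 ≡ 1.
  x = λ² - 23 - 23 = 1 - 46 ≡ 52; y = λ·(23 - 52) - 12 ≡ 56. → (52, 56)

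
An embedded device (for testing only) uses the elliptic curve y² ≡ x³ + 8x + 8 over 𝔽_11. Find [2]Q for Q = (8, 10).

(7, 0)

tangent at (8, 10): λ = (3·8² + 8)/(2·10) ≡ 2/9. 9⁻¹ ≡ 5 (mod 11), so λ ≡ 2·5 ≡ 10.
  x = λ² - 8 - 8 = 100 - 16 ≡ 7; y = λ·(8 - 7) - 10 ≡ 0. → (7, 0)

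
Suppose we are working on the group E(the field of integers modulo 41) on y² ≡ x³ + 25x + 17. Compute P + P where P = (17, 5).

(8, 27)

tangent at (17, 5): λ = (3·17² + 25)/(2·5) ≡ 31/10. 10⁻¹ ≡ 37 (mod 41), so λ ≡ 31·37 ≡ 40.
  x = λ² - 17 - 17 = 1600 - 34 ≡ 8; y = λ·(17 - 8) - 5 ≡ 27. → (8, 27)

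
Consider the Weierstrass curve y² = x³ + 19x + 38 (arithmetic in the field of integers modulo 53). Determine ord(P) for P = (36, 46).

2P: tangent at (36, 46): λ = (3·36² + 19)/(2·46) ≡ 38/39. 39⁻¹ ≡ 34 (mod 53), so λ ≡ 38·34 ≡ 20.
  x = λ² - 36 - 36 = 400 - 72 ≡ 10; y = λ·(36 - 10) - 46 ≡ 50. → (10, 50)
3P: (10, 50) + (36, 46). λ = (46 - 50)/(36 - 10) ≡ 49/26 mod 53. 26⁻¹ ≡ 51 (mod 53) since 26·51 = 1326 ≡ 1, so λ ≡ 8.
  x = λ² - 10 - 36 = 64 - 46 ≡ 18; y = λ·(10 - 18) - 50 ≡ 45. → (18, 45)
4P: (18, 45) + (36, 46). λ = (46 - 45)/(36 - 18) ≡ 1/18 mod 53. 18⁻¹ ≡ 3 (mod 53) since 18·3 = 54 ≡ 1, so λ ≡ 3.
  x = λ² - 18 - 36 = 9 - 54 ≡ 8; y = λ·(18 - 8) - 45 ≡ 38. → (8, 38)
5P: (8, 38) + (36, 46). λ = (46 - 38)/(36 - 8) ≡ 8/28 mod 53. 28⁻¹ ≡ 36 (mod 53), so λ ≡ 23.
  x = λ² - 8 - 36 = 529 - 44 ≡ 8; y = λ·(8 - 8) - 38 ≡ 15. → (8, 15)
6P: (8, 15) + (36, 46). λ = (46 - 15)/(36 - 8) ≡ 31/28 mod 53. 28⁻¹ ≡ 36 (mod 53), so λ ≡ 3.
  x = λ² - 8 - 36 = 9 - 44 ≡ 18; y = λ·(8 - 18) - 15 ≡ 8. → (18, 8)
7P: (18, 8) + (36, 46). λ = (46 - 8)/(36 - 18) ≡ 38/18 mod 53. 18⁻¹ ≡ 3 (mod 53), so λ ≡ 8.
  x = λ² - 18 - 36 = 64 - 54 ≡ 10; y = λ·(18 - 10) - 8 ≡ 3. → (10, 3)
8P: (10, 3) + (36, 46). λ = (46 - 3)/(36 - 10) ≡ 43/26 mod 53. 26⁻¹ ≡ 51 (mod 53), so λ ≡ 20.
  x = λ² - 10 - 36 = 400 - 46 ≡ 36; y = λ·(10 - 36) - 3 ≡ 7. → (36, 7)
9P: (36, 7) + (36, 46): same x and y₁ ≡ -y₂, so the sum is 𝒪.
9P = 𝒪, so the order is 9.

9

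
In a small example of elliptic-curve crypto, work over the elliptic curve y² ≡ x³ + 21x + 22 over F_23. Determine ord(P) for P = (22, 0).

2

2P: (22, 0) + (22, 0): same x and y₁ ≡ -y₂, so the sum is the point at infinity.
2P = the point at infinity, so the order is 2.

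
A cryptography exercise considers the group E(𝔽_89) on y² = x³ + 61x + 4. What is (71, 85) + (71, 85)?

tangent at (71, 85): λ = (3·71² + 61)/(2·85) ≡ 54/81. 81⁻¹ ≡ 11 (mod 89), so λ ≡ 54·11 ≡ 60.
  x = λ² - 71 - 71 = 3600 - 142 ≡ 76; y = λ·(71 - 76) - 85 ≡ 60. → (76, 60)

(76, 60)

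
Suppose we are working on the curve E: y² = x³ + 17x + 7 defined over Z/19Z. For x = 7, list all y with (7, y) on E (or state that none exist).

x³ + 17x + 7 = 469 ≡ 13 (mod 19).
13 is a non-residue mod 19; no y exists.

none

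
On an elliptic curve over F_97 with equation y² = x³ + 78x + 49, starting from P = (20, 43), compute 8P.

(52, 59)

Double-and-add on 8 = (1000)₂. Start with P = (20, 43) for the leading 1-bit.
double: tangent at (20, 43): λ = (3·20² + 78)/(2·43) ≡ 17/86. 86⁻¹ ≡ 44 (mod 97) since 86·44 = 3784 ≡ 1, so λ ≡ 17·44 ≡ 69.
  x = λ² - 20 - 20 = 4761 - 40 ≡ 65; y = λ·(20 - 65) - 43 ≡ 53. → (65, 53)
double: tangent at (65, 53): λ = (3·65² + 78)/(2·53) ≡ 46/9. 9⁻¹ ≡ 54 (mod 97), so λ ≡ 46·54 ≡ 59.
  x = λ² - 65 - 65 = 3481 - 130 ≡ 53; y = λ·(65 - 53) - 53 ≡ 73. → (53, 73)
double: tangent at (53, 73): λ = (3·53² + 78)/(2·73) ≡ 66/49. 49⁻¹ ≡ 2 (mod 97), so λ ≡ 66·2 ≡ 35.
  x = λ² - 53 - 53 = 1225 - 106 ≡ 52; y = λ·(53 - 52) - 73 ≡ 59. → (52, 59)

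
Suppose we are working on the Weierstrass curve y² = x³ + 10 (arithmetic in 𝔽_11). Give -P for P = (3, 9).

-(3, 9) = (3, -9 mod 11) = (3, 2).

(3, 2)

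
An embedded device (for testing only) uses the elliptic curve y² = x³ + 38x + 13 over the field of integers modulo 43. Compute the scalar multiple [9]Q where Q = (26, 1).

Double-and-add on 9 = (1001)₂. Start with Q = (26, 1) for the leading 1-bit.
double: tangent at (26, 1): λ = (3·26² + 38)/(2·1) ≡ 2/2. 2⁻¹ ≡ 22 (mod 43), so λ ≡ 2·22 ≡ 1.
  x = λ² - 26 - 26 = 1 - 52 ≡ 35; y = λ·(26 - 35) - 1 ≡ 33. → (35, 33)
double: tangent at (35, 33): λ = (3·35² + 38)/(2·33) ≡ 15/23. 23⁻¹ ≡ 15 (mod 43), so λ ≡ 15·15 ≡ 10.
  x = λ² - 35 - 35 = 100 - 70 ≡ 30; y = λ·(35 - 30) - 33 ≡ 17. → (30, 17)
double: tangent at (30, 17): λ = (3·30² + 38)/(2·17) ≡ 29/34. 34⁻¹ ≡ 19 (mod 43), so λ ≡ 29·19 ≡ 35.
  x = λ² - 30 - 30 = 1225 - 60 ≡ 4; y = λ·(30 - 4) - 17 ≡ 33. → (4, 33)
add Q: (4, 33) + (26, 1). λ = (1 - 33)/(26 - 4) ≡ 11/22 mod 43. 22⁻¹ ≡ 2 (mod 43), so λ ≡ 22.
  x = λ² - 4 - 26 = 484 - 30 ≡ 24; y = λ·(4 - 24) - 33 ≡ 0. → (24, 0)

(24, 0)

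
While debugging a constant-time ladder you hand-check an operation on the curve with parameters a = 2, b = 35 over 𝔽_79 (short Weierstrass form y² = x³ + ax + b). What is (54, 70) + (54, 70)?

tangent at (54, 70): λ = (3·54² + 2)/(2·70) ≡ 60/61. 61⁻¹ ≡ 57 (mod 79) since 61·57 = 3477 ≡ 1, so λ ≡ 60·57 ≡ 23.
  x = λ² - 54 - 54 = 529 - 108 ≡ 26; y = λ·(54 - 26) - 70 ≡ 21. → (26, 21)

(26, 21)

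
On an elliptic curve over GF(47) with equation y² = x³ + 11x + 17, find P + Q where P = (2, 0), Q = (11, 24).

(15, 28)

(2, 0) + (11, 24). λ = (24 - 0)/(11 - 2) ≡ 24/9 mod 47. 9⁻¹ ≡ 21 (mod 47), so λ ≡ 34.
  x = λ² - 2 - 11 = 1156 - 13 ≡ 15; y = λ·(2 - 15) - 0 ≡ 28. → (15, 28)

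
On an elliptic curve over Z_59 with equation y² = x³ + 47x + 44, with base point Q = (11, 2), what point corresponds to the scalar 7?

Double-and-add on 7 = (111)₂. Start with Q = (11, 2) for the leading 1-bit.
double: tangent at (11, 2): λ = (3·11² + 47)/(2·2) ≡ 56/4. 4⁻¹ ≡ 15 (mod 59) since 4·15 = 60 ≡ 1, so λ ≡ 56·15 ≡ 14.
  x = λ² - 11 - 11 = 196 - 22 ≡ 56; y = λ·(11 - 56) - 2 ≡ 17. → (56, 17)
add Q: (56, 17) + (11, 2). λ = (2 - 17)/(11 - 56) ≡ 44/14 mod 59. 14⁻¹ ≡ 38 (mod 59), so λ ≡ 20.
  x = λ² - 56 - 11 = 400 - 67 ≡ 38; y = λ·(56 - 38) - 17 ≡ 48. → (38, 48)
double: tangent at (38, 48): λ = (3·38² + 47)/(2·48) ≡ 13/37. 37⁻¹ ≡ 8 (mod 59) since 37·8 = 296 ≡ 1, so λ ≡ 13·8 ≡ 45.
  x = λ² - 38 - 38 = 2025 - 76 ≡ 2; y = λ·(38 - 2) - 48 ≡ 38. → (2, 38)
add Q: (2, 38) + (11, 2). λ = (2 - 38)/(11 - 2) ≡ 23/9 mod 59. 9⁻¹ ≡ 46 (mod 59) since 9·46 = 414 ≡ 1, so λ ≡ 55.
  x = λ² - 2 - 11 = 3025 - 13 ≡ 3; y = λ·(2 - 3) - 38 ≡ 25. → (3, 25)

(3, 25)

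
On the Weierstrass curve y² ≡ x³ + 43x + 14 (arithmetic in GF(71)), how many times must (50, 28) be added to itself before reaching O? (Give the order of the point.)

2P: tangent at (50, 28): λ = (3·50² + 43)/(2·28) ≡ 17/56. 56⁻¹ ≡ 52 (mod 71) since 56·52 = 2912 ≡ 1, so λ ≡ 17·52 ≡ 32.
  x = λ² - 50 - 50 = 1024 - 100 ≡ 1; y = λ·(50 - 1) - 28 ≡ 49. → (1, 49)
3P: (1, 49) + (50, 28). λ = (28 - 49)/(50 - 1) ≡ 50/49 mod 71. 49⁻¹ ≡ 29 (mod 71), so λ ≡ 30.
  x = λ² - 1 - 50 = 900 - 51 ≡ 68; y = λ·(1 - 68) - 49 ≡ 0. → (68, 0)
4P: (68, 0) + (50, 28). λ = (28 - 0)/(50 - 68) ≡ 28/53 mod 71. 53⁻¹ ≡ 67 (mod 71), so λ ≡ 30.
  x = λ² - 68 - 50 = 900 - 118 ≡ 1; y = λ·(68 - 1) - 0 ≡ 22. → (1, 22)
5P: (1, 22) + (50, 28). λ = (28 - 22)/(50 - 1) ≡ 6/49 mod 71. 49⁻¹ ≡ 29 (mod 71) since 49·29 = 1421 ≡ 1, so λ ≡ 32.
  x = λ² - 1 - 50 = 1024 - 51 ≡ 50; y = λ·(1 - 50) - 22 ≡ 43. → (50, 43)
6P: (50, 43) + (50, 28): same x and y₁ ≡ -y₂, so the sum is O.
6P = O, so the order is 6.

6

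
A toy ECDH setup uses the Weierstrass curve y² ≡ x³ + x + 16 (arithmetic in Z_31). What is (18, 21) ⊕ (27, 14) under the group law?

(0, 27)

(18, 21) + (27, 14). λ = (14 - 21)/(27 - 18) ≡ 24/9 mod 31. 9⁻¹ ≡ 7 (mod 31), so λ ≡ 13.
  x = λ² - 18 - 27 = 169 - 45 ≡ 0; y = λ·(18 - 0) - 21 ≡ 27. → (0, 27)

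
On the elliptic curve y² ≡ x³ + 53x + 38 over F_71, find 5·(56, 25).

(49, 62)

Write Q = (56, 25).
Repeated addition: build up to 5Q.
2Q: tangent at (56, 25): λ = (3·56² + 53)/(2·25) ≡ 18/50. 50⁻¹ ≡ 27 (mod 71), so λ ≡ 18·27 ≡ 60.
  x = λ² - 56 - 56 = 3600 - 112 ≡ 9; y = λ·(56 - 9) - 25 ≡ 26. → (9, 26)
3Q: (9, 26) + (56, 25). λ = (25 - 26)/(56 - 9) ≡ 70/47 mod 71. 47⁻¹ ≡ 68 (mod 71), so λ ≡ 3.
  x = λ² - 9 - 56 = 9 - 65 ≡ 15; y = λ·(9 - 15) - 26 ≡ 27. → (15, 27)
4Q: (15, 27) + (56, 25). λ = (25 - 27)/(56 - 15) ≡ 69/41 mod 71. 41⁻¹ ≡ 26 (mod 71), so λ ≡ 19.
  x = λ² - 15 - 56 = 361 - 71 ≡ 6; y = λ·(15 - 6) - 27 ≡ 2. → (6, 2)
5Q: (6, 2) + (56, 25). λ = (25 - 2)/(56 - 6) ≡ 23/50 mod 71. 50⁻¹ ≡ 27 (mod 71), so λ ≡ 53.
  x = λ² - 6 - 56 = 2809 - 62 ≡ 49; y = λ·(6 - 49) - 2 ≡ 62. → (49, 62)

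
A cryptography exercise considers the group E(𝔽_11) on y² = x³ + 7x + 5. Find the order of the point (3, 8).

2P: tangent at (3, 8): λ = (3·3² + 7)/(2·8) ≡ 1/5. 5⁻¹ ≡ 9 (mod 11), so λ ≡ 1·9 ≡ 9.
  x = λ² - 3 - 3 = 81 - 6 ≡ 9; y = λ·(3 - 9) - 8 ≡ 4. → (9, 4)
3P: (9, 4) + (3, 8). λ = (8 - 4)/(3 - 9) ≡ 4/5 mod 11. 5⁻¹ ≡ 9 (mod 11), so λ ≡ 3.
  x = λ² - 9 - 3 = 9 - 12 ≡ 8; y = λ·(9 - 8) - 4 ≡ 10. → (8, 10)
4P: (8, 10) + (3, 8). λ = (8 - 10)/(3 - 8) ≡ 9/6 mod 11. 6⁻¹ ≡ 2 (mod 11) since 6·2 = 12 ≡ 1, so λ ≡ 7.
  x = λ² - 8 - 3 = 49 - 11 ≡ 5; y = λ·(8 - 5) - 10 ≡ 0. → (5, 0)
5P: (5, 0) + (3, 8). λ = (8 - 0)/(3 - 5) ≡ 8/9 mod 11. 9⁻¹ ≡ 5 (mod 11), so λ ≡ 7.
  x = λ² - 5 - 3 = 49 - 8 ≡ 8; y = λ·(5 - 8) - 0 ≡ 1. → (8, 1)
6P: (8, 1) + (3, 8). λ = (8 - 1)/(3 - 8) ≡ 7/6 mod 11. 6⁻¹ ≡ 2 (mod 11), so λ ≡ 3.
  x = λ² - 8 - 3 = 9 - 11 ≡ 9; y = λ·(8 - 9) - 1 ≡ 7. → (9, 7)
7P: (9, 7) + (3, 8). λ = (8 - 7)/(3 - 9) ≡ 1/5 mod 11. 5⁻¹ ≡ 9 (mod 11), so λ ≡ 9.
  x = λ² - 9 - 3 = 81 - 12 ≡ 3; y = λ·(9 - 3) - 7 ≡ 3. → (3, 3)
8P: (3, 3) + (3, 8): same x and y₁ ≡ -y₂, so the sum is O.
8P = O, so the order is 8.

8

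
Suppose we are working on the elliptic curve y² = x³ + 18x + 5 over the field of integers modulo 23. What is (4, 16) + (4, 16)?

tangent at (4, 16): λ = (3·4² + 18)/(2·16) ≡ 20/9. 9⁻¹ ≡ 18 (mod 23) since 9·18 = 162 ≡ 1, so λ ≡ 20·18 ≡ 15.
  x = λ² - 4 - 4 = 225 - 8 ≡ 10; y = λ·(4 - 10) - 16 ≡ 9. → (10, 9)

(10, 9)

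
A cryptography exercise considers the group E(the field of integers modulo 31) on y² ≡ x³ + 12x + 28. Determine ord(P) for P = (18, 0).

2P: (18, 0) + (18, 0): same x and y₁ ≡ -y₂, so the sum is O.
2P = O, so the order is 2.

2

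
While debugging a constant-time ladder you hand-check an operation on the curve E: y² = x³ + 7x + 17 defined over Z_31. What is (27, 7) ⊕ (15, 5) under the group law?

(14, 21)

(27, 7) + (15, 5). λ = (5 - 7)/(15 - 27) ≡ 29/19 mod 31. 19⁻¹ ≡ 18 (mod 31), so λ ≡ 26.
  x = λ² - 27 - 15 = 676 - 42 ≡ 14; y = λ·(27 - 14) - 7 ≡ 21. → (14, 21)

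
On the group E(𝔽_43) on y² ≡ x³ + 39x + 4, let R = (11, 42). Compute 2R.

(2, 41)

tangent at (11, 42): λ = (3·11² + 39)/(2·42) ≡ 15/41. 41⁻¹ ≡ 21 (mod 43), so λ ≡ 15·21 ≡ 14.
  x = λ² - 11 - 11 = 196 - 22 ≡ 2; y = λ·(11 - 2) - 42 ≡ 41. → (2, 41)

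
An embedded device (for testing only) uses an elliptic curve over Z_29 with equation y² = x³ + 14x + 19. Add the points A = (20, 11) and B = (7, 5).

(18, 10)

(20, 11) + (7, 5). λ = (5 - 11)/(7 - 20) ≡ 23/16 mod 29. 16⁻¹ ≡ 20 (mod 29) since 16·20 = 320 ≡ 1, so λ ≡ 25.
  x = λ² - 20 - 7 = 625 - 27 ≡ 18; y = λ·(20 - 18) - 11 ≡ 10. → (18, 10)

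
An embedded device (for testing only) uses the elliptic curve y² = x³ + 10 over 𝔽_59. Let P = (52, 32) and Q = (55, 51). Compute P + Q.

(52, 32) + (55, 51). λ = (51 - 32)/(55 - 52) ≡ 19/3 mod 59. 3⁻¹ ≡ 20 (mod 59), so λ ≡ 26.
  x = λ² - 52 - 55 = 676 - 107 ≡ 38; y = λ·(52 - 38) - 32 ≡ 37. → (38, 37)

(38, 37)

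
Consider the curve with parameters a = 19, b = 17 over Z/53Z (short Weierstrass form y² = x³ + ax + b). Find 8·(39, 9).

Write Q = (39, 9).
Double-and-add on 8 = (1000)₂. Start with Q = (39, 9) for the leading 1-bit.
double: tangent at (39, 9): λ = (3·39² + 19)/(2·9) ≡ 24/18. 18⁻¹ ≡ 3 (mod 53), so λ ≡ 24·3 ≡ 19.
  x = λ² - 39 - 39 = 361 - 78 ≡ 18; y = λ·(39 - 18) - 9 ≡ 19. → (18, 19)
double: tangent at (18, 19): λ = (3·18² + 19)/(2·19) ≡ 37/38. 38⁻¹ ≡ 7 (mod 53) since 38·7 = 266 ≡ 1, so λ ≡ 37·7 ≡ 47.
  x = λ² - 18 - 18 = 2209 - 36 ≡ 0; y = λ·(18 - 0) - 19 ≡ 32. → (0, 32)
double: tangent at (0, 32): λ = (3·0² + 19)/(2·32) ≡ 19/11. 11⁻¹ ≡ 29 (mod 53), so λ ≡ 19·29 ≡ 21.
  x = λ² - 0 - 0 = 441 - 0 ≡ 17; y = λ·(0 - 17) - 32 ≡ 35. → (17, 35)

(17, 35)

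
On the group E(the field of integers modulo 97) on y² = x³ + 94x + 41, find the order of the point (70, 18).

3

2P: tangent at (70, 18): λ = (3·70² + 94)/(2·18) ≡ 50/36. 36⁻¹ ≡ 62 (mod 97) since 36·62 = 2232 ≡ 1, so λ ≡ 50·62 ≡ 93.
  x = λ² - 70 - 70 = 8649 - 140 ≡ 70; y = λ·(70 - 70) - 18 ≡ 79. → (70, 79)
3P: (70, 79) + (70, 18): same x and y₁ ≡ -y₂, so the sum is ∞.
3P = ∞, so the order is 3.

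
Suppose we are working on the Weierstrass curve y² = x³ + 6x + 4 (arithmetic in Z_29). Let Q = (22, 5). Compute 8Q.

Repeated addition: build up to 8Q.
2Q: tangent at (22, 5): λ = (3·22² + 6)/(2·5) ≡ 8/10. 10⁻¹ ≡ 3 (mod 29), so λ ≡ 8·3 ≡ 24.
  x = λ² - 22 - 22 = 576 - 44 ≡ 10; y = λ·(22 - 10) - 5 ≡ 22. → (10, 22)
3Q: (10, 22) + (22, 5). λ = (5 - 22)/(22 - 10) ≡ 12/12 mod 29. 12⁻¹ ≡ 17 (mod 29), so λ ≡ 1.
  x = λ² - 10 - 22 = 1 - 32 ≡ 27; y = λ·(10 - 27) - 22 ≡ 19. → (27, 19)
4Q: (27, 19) + (22, 5). λ = (5 - 19)/(22 - 27) ≡ 15/24 mod 29. 24⁻¹ ≡ 23 (mod 29), so λ ≡ 26.
  x = λ² - 27 - 22 = 676 - 49 ≡ 18; y = λ·(27 - 18) - 19 ≡ 12. → (18, 12)
5Q: (18, 12) + (22, 5). λ = (5 - 12)/(22 - 18) ≡ 22/4 mod 29. 4⁻¹ ≡ 22 (mod 29) since 4·22 = 88 ≡ 1, so λ ≡ 20.
  x = λ² - 18 - 22 = 400 - 40 ≡ 12; y = λ·(18 - 12) - 12 ≡ 21. → (12, 21)
6Q: (12, 21) + (22, 5). λ = (5 - 21)/(22 - 12) ≡ 13/10 mod 29. 10⁻¹ ≡ 3 (mod 29) since 10·3 = 30 ≡ 1, so λ ≡ 10.
  x = λ² - 12 - 22 = 100 - 34 ≡ 8; y = λ·(12 - 8) - 21 ≡ 19. → (8, 19)
7Q: (8, 19) + (22, 5). λ = (5 - 19)/(22 - 8) ≡ 15/14 mod 29. 14⁻¹ ≡ 27 (mod 29) since 14·27 = 378 ≡ 1, so λ ≡ 28.
  x = λ² - 8 - 22 = 784 - 30 ≡ 0; y = λ·(8 - 0) - 19 ≡ 2. → (0, 2)
8Q: (0, 2) + (22, 5). λ = (5 - 2)/(22 - 0) ≡ 3/22 mod 29. 22⁻¹ ≡ 4 (mod 29), so λ ≡ 12.
  x = λ² - 0 - 22 = 144 - 22 ≡ 6; y = λ·(0 - 6) - 2 ≡ 13. → (6, 13)

(6, 13)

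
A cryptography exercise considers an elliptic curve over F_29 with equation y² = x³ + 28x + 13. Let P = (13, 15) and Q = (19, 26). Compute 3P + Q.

First 3P:
Repeated addition: build up to 3P.
2P: tangent at (13, 15): λ = (3·13² + 28)/(2·15) ≡ 13/1. 1⁻¹ ≡ 1 (mod 29), so λ ≡ 13·1 ≡ 13.
  x = λ² - 13 - 13 = 169 - 26 ≡ 27; y = λ·(13 - 27) - 15 ≡ 6. → (27, 6)
3P: (27, 6) + (13, 15). λ = (15 - 6)/(13 - 27) ≡ 9/15 mod 29. 15⁻¹ ≡ 2 (mod 29) since 15·2 = 30 ≡ 1, so λ ≡ 18.
  x = λ² - 27 - 13 = 324 - 40 ≡ 23; y = λ·(27 - 23) - 6 ≡ 8. → (23, 8)
3P = (23, 8).
Finally 3P + Q:
(23, 8) + (19, 26). λ = (26 - 8)/(19 - 23) ≡ 18/25 mod 29. 25⁻¹ ≡ 7 (mod 29), so λ ≡ 10.
  x = λ² - 23 - 19 = 100 - 42 ≡ 0; y = λ·(23 - 0) - 8 ≡ 19. → (0, 19)

(0, 19)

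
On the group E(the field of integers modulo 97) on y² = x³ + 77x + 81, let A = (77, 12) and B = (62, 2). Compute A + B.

(77, 12) + (62, 2). λ = (2 - 12)/(62 - 77) ≡ 87/82 mod 97. 82⁻¹ ≡ 84 (mod 97) since 82·84 = 6888 ≡ 1, so λ ≡ 33.
  x = λ² - 77 - 62 = 1089 - 139 ≡ 77; y = λ·(77 - 77) - 12 ≡ 85. → (77, 85)

(77, 85)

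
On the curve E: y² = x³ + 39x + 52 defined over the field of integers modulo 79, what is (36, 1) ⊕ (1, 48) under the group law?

(36, 1) + (1, 48). λ = (48 - 1)/(1 - 36) ≡ 47/44 mod 79. 44⁻¹ ≡ 9 (mod 79), so λ ≡ 28.
  x = λ² - 36 - 1 = 784 - 37 ≡ 36; y = λ·(36 - 36) - 1 ≡ 78. → (36, 78)

(36, 78)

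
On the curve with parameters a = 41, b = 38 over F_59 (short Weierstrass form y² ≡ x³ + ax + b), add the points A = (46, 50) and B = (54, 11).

(46, 50) + (54, 11). λ = (11 - 50)/(54 - 46) ≡ 20/8 mod 59. 8⁻¹ ≡ 37 (mod 59), so λ ≡ 32.
  x = λ² - 46 - 54 = 1024 - 100 ≡ 39; y = λ·(46 - 39) - 50 ≡ 56. → (39, 56)

(39, 56)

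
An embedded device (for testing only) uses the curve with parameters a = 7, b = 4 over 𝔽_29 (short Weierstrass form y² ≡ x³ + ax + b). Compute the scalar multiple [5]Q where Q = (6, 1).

(0, 2)

Repeated addition: build up to 5Q.
2Q: tangent at (6, 1): λ = (3·6² + 7)/(2·1) ≡ 28/2. 2⁻¹ ≡ 15 (mod 29), so λ ≡ 28·15 ≡ 14.
  x = λ² - 6 - 6 = 196 - 12 ≡ 10; y = λ·(6 - 10) - 1 ≡ 1. → (10, 1)
3Q: (10, 1) + (6, 1). λ = (1 - 1)/(6 - 10) ≡ 0/25 mod 29. 25⁻¹ ≡ 7 (mod 29) since 25·7 = 175 ≡ 1, so λ ≡ 0.
  x = λ² - 10 - 6 = 0 - 16 ≡ 13; y = λ·(10 - 13) - 1 ≡ 28. → (13, 28)
4Q: (13, 28) + (6, 1). λ = (1 - 28)/(6 - 13) ≡ 2/22 mod 29. 22⁻¹ ≡ 4 (mod 29), so λ ≡ 8.
  x = λ² - 13 - 6 = 64 - 19 ≡ 16; y = λ·(13 - 16) - 28 ≡ 6. → (16, 6)
5Q: (16, 6) + (6, 1). λ = (1 - 6)/(6 - 16) ≡ 24/19 mod 29. 19⁻¹ ≡ 26 (mod 29) since 19·26 = 494 ≡ 1, so λ ≡ 15.
  x = λ² - 16 - 6 = 225 - 22 ≡ 0; y = λ·(16 - 0) - 6 ≡ 2. → (0, 2)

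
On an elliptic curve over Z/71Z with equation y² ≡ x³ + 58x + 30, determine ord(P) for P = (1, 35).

2P: tangent at (1, 35): λ = (3·1² + 58)/(2·35) ≡ 61/70. 70⁻¹ ≡ 70 (mod 71) since 70·70 = 4900 ≡ 1, so λ ≡ 61·70 ≡ 10.
  x = λ² - 1 - 1 = 100 - 2 ≡ 27; y = λ·(1 - 27) - 35 ≡ 60. → (27, 60)
3P: (27, 60) + (1, 35). λ = (35 - 60)/(1 - 27) ≡ 46/45 mod 71. 45⁻¹ ≡ 30 (mod 71), so λ ≡ 31.
  x = λ² - 27 - 1 = 961 - 28 ≡ 10; y = λ·(27 - 10) - 60 ≡ 41. → (10, 41)
4P: (10, 41) + (1, 35). λ = (35 - 41)/(1 - 10) ≡ 65/62 mod 71. 62⁻¹ ≡ 63 (mod 71), so λ ≡ 48.
  x = λ² - 10 - 1 = 2304 - 11 ≡ 21; y = λ·(10 - 21) - 41 ≡ 70. → (21, 70)
5P: (21, 70) + (1, 35). λ = (35 - 70)/(1 - 21) ≡ 36/51 mod 71. 51⁻¹ ≡ 39 (mod 71), so λ ≡ 55.
  x = λ² - 21 - 1 = 3025 - 22 ≡ 21; y = λ·(21 - 21) - 70 ≡ 1. → (21, 1)
6P: (21, 1) + (1, 35). λ = (35 - 1)/(1 - 21) ≡ 34/51 mod 71. 51⁻¹ ≡ 39 (mod 71) since 51·39 = 1989 ≡ 1, so λ ≡ 48.
  x = λ² - 21 - 1 = 2304 - 22 ≡ 10; y = λ·(21 - 10) - 1 ≡ 30. → (10, 30)
7P: (10, 30) + (1, 35). λ = (35 - 30)/(1 - 10) ≡ 5/62 mod 71. 62⁻¹ ≡ 63 (mod 71), so λ ≡ 31.
  x = λ² - 10 - 1 = 961 - 11 ≡ 27; y = λ·(10 - 27) - 30 ≡ 11. → (27, 11)
8P: (27, 11) + (1, 35). λ = (35 - 11)/(1 - 27) ≡ 24/45 mod 71. 45⁻¹ ≡ 30 (mod 71), so λ ≡ 10.
  x = λ² - 27 - 1 = 100 - 28 ≡ 1; y = λ·(27 - 1) - 11 ≡ 36. → (1, 36)
9P: (1, 36) + (1, 35): same x and y₁ ≡ -y₂, so the sum is ∞.
9P = ∞, so the order is 9.

9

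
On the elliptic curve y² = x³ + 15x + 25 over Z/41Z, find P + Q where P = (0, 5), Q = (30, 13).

(20, 17)

(0, 5) + (30, 13). λ = (13 - 5)/(30 - 0) ≡ 8/30 mod 41. 30⁻¹ ≡ 26 (mod 41) since 30·26 = 780 ≡ 1, so λ ≡ 3.
  x = λ² - 0 - 30 = 9 - 30 ≡ 20; y = λ·(0 - 20) - 5 ≡ 17. → (20, 17)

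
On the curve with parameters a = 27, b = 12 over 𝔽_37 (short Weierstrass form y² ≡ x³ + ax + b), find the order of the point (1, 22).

9

2P: tangent at (1, 22): λ = (3·1² + 27)/(2·22) ≡ 30/7. 7⁻¹ ≡ 16 (mod 37) since 7·16 = 112 ≡ 1, so λ ≡ 30·16 ≡ 36.
  x = λ² - 1 - 1 = 1296 - 2 ≡ 36; y = λ·(1 - 36) - 22 ≡ 13. → (36, 13)
3P: (36, 13) + (1, 22). λ = (22 - 13)/(1 - 36) ≡ 9/2 mod 37. 2⁻¹ ≡ 19 (mod 37), so λ ≡ 23.
  x = λ² - 36 - 1 = 529 - 37 ≡ 11; y = λ·(36 - 11) - 13 ≡ 7. → (11, 7)
4P: (11, 7) + (1, 22). λ = (22 - 7)/(1 - 11) ≡ 15/27 mod 37. 27⁻¹ ≡ 11 (mod 37) since 27·11 = 297 ≡ 1, so λ ≡ 17.
  x = λ² - 11 - 1 = 289 - 12 ≡ 18; y = λ·(11 - 18) - 7 ≡ 22. → (18, 22)
5P: (18, 22) + (1, 22). λ = (22 - 22)/(1 - 18) ≡ 0/20 mod 37. 20⁻¹ ≡ 13 (mod 37) since 20·13 = 260 ≡ 1, so λ ≡ 0.
  x = λ² - 18 - 1 = 0 - 19 ≡ 18; y = λ·(18 - 18) - 22 ≡ 15. → (18, 15)
6P: (18, 15) + (1, 22). λ = (22 - 15)/(1 - 18) ≡ 7/20 mod 37. 20⁻¹ ≡ 13 (mod 37) since 20·13 = 260 ≡ 1, so λ ≡ 17.
  x = λ² - 18 - 1 = 289 - 19 ≡ 11; y = λ·(18 - 11) - 15 ≡ 30. → (11, 30)
7P: (11, 30) + (1, 22). λ = (22 - 30)/(1 - 11) ≡ 29/27 mod 37. 27⁻¹ ≡ 11 (mod 37), so λ ≡ 23.
  x = λ² - 11 - 1 = 529 - 12 ≡ 36; y = λ·(11 - 36) - 30 ≡ 24. → (36, 24)
8P: (36, 24) + (1, 22). λ = (22 - 24)/(1 - 36) ≡ 35/2 mod 37. 2⁻¹ ≡ 19 (mod 37) since 2·19 = 38 ≡ 1, so λ ≡ 36.
  x = λ² - 36 - 1 = 1296 - 37 ≡ 1; y = λ·(36 - 1) - 24 ≡ 15. → (1, 15)
9P: (1, 15) + (1, 22): same x and y₁ ≡ -y₂, so the sum is ∞.
9P = ∞, so the order is 9.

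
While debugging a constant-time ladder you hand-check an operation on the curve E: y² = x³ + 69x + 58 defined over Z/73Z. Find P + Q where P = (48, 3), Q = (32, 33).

(41, 66)

(48, 3) + (32, 33). λ = (33 - 3)/(32 - 48) ≡ 30/57 mod 73. 57⁻¹ ≡ 41 (mod 73) since 57·41 = 2337 ≡ 1, so λ ≡ 62.
  x = λ² - 48 - 32 = 3844 - 80 ≡ 41; y = λ·(48 - 41) - 3 ≡ 66. → (41, 66)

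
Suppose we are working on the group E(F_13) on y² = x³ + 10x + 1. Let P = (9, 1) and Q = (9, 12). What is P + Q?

O

The two points share x = 9 and their y-coordinates satisfy 1 + 12 ≡ 0 (mod 13), so they are inverses. Their sum is O.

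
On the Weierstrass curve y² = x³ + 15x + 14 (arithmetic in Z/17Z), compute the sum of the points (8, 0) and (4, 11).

(8, 0) + (4, 11). λ = (11 - 0)/(4 - 8) ≡ 11/13 mod 17. 13⁻¹ ≡ 4 (mod 17) since 13·4 = 52 ≡ 1, so λ ≡ 10.
  x = λ² - 8 - 4 = 100 - 12 ≡ 3; y = λ·(8 - 3) - 0 ≡ 16. → (3, 16)

(3, 16)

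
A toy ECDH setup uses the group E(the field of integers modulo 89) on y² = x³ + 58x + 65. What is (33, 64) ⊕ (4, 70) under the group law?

(44, 15)

(33, 64) + (4, 70). λ = (70 - 64)/(4 - 33) ≡ 6/60 mod 89. 60⁻¹ ≡ 46 (mod 89) since 60·46 = 2760 ≡ 1, so λ ≡ 9.
  x = λ² - 33 - 4 = 81 - 37 ≡ 44; y = λ·(33 - 44) - 64 ≡ 15. → (44, 15)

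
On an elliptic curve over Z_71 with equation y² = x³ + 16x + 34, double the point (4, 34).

(29, 26)

tangent at (4, 34): λ = (3·4² + 16)/(2·34) ≡ 64/68. 68⁻¹ ≡ 47 (mod 71), so λ ≡ 64·47 ≡ 26.
  x = λ² - 4 - 4 = 676 - 8 ≡ 29; y = λ·(4 - 29) - 34 ≡ 26. → (29, 26)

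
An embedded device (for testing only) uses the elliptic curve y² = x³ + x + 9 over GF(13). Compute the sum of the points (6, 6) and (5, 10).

(6, 6) + (5, 10). λ = (10 - 6)/(5 - 6) ≡ 4/12 mod 13. 12⁻¹ ≡ 12 (mod 13), so λ ≡ 9.
  x = λ² - 6 - 5 = 81 - 11 ≡ 5; y = λ·(6 - 5) - 6 ≡ 3. → (5, 3)

(5, 3)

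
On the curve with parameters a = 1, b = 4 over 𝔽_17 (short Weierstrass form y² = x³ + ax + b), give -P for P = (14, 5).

-(14, 5) = (14, -5 mod 17) = (14, 12).

(14, 12)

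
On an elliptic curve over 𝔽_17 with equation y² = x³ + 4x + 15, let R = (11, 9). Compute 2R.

tangent at (11, 9): λ = (3·11² + 4)/(2·9) ≡ 10/1. 1⁻¹ ≡ 1 (mod 17) since 1·1 = 1 ≡ 1, so λ ≡ 10·1 ≡ 10.
  x = λ² - 11 - 11 = 100 - 22 ≡ 10; y = λ·(11 - 10) - 9 ≡ 1. → (10, 1)

(10, 1)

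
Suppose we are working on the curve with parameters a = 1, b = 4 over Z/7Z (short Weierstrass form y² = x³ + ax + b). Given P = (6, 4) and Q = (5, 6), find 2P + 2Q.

(4, 3)

First 2P:
Repeated addition: build up to 2P.
2P: tangent at (6, 4): λ = (3·6² + 1)/(2·4) ≡ 4/1. 1⁻¹ ≡ 1 (mod 7), so λ ≡ 4·1 ≡ 4.
  x = λ² - 6 - 6 = 16 - 12 ≡ 4; y = λ·(6 - 4) - 4 ≡ 4. → (4, 4)
2P = (4, 4).
Next 2Q:
Repeated addition: build up to 2Q.
2Q: tangent at (5, 6): λ = (3·5² + 1)/(2·6) ≡ 6/5. 5⁻¹ ≡ 3 (mod 7) since 5·3 = 15 ≡ 1, so λ ≡ 6·3 ≡ 4.
  x = λ² - 5 - 5 = 16 - 10 ≡ 6; y = λ·(5 - 6) - 6 ≡ 4. → (6, 4)
2Q = (6, 4).
Finally 2P + 2Q:
(4, 4) + (6, 4). λ = (4 - 4)/(6 - 4) ≡ 0/2 mod 7. 2⁻¹ ≡ 4 (mod 7), so λ ≡ 0.
  x = λ² - 4 - 6 = 0 - 10 ≡ 4; y = λ·(4 - 4) - 4 ≡ 3. → (4, 3)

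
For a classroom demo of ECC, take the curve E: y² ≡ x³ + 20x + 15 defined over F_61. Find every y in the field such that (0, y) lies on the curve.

25, 36

x³ + 20x + 15 = 15 ≡ 15 (mod 61).
Square roots of 15 mod 61: 25 and 36 (since 25² = 625 ≡ 15).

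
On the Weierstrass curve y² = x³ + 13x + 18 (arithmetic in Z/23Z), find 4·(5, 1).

O

Write G = (5, 1).
Double-and-add on 4 = (100)₂. Start with G = (5, 1) for the leading 1-bit.
double: tangent at (5, 1): λ = (3·5² + 13)/(2·1) ≡ 19/2. 2⁻¹ ≡ 12 (mod 23), so λ ≡ 19·12 ≡ 21.
  x = λ² - 5 - 5 = 441 - 10 ≡ 17; y = λ·(5 - 17) - 1 ≡ 0. → (17, 0)
double: (17, 0) + (17, 0): same x and y₁ ≡ -y₂, so the sum is the point at infinity.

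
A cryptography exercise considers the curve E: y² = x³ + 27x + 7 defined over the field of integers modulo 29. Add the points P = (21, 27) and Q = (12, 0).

(21, 27) + (12, 0). λ = (0 - 27)/(12 - 21) ≡ 2/20 mod 29. 20⁻¹ ≡ 16 (mod 29) since 20·16 = 320 ≡ 1, so λ ≡ 3.
  x = λ² - 21 - 12 = 9 - 33 ≡ 5; y = λ·(21 - 5) - 27 ≡ 21. → (5, 21)

(5, 21)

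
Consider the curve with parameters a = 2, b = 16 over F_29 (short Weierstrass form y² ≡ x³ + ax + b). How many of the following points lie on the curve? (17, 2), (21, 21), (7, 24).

2

(17, 2): 2² ≡ 4, rhs ≡ 4 → on.
(21, 21): 21² ≡ 6, rhs ≡ 10 → off.
(7, 24): 24² ≡ 25, rhs ≡ 25 → on.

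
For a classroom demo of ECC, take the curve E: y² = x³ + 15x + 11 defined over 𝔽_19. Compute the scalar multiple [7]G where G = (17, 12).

Repeated addition: build up to 7G.
2G: tangent at (17, 12): λ = (3·17² + 15)/(2·12) ≡ 8/5. 5⁻¹ ≡ 4 (mod 19) since 5·4 = 20 ≡ 1, so λ ≡ 8·4 ≡ 13.
  x = λ² - 17 - 17 = 169 - 34 ≡ 2; y = λ·(17 - 2) - 12 ≡ 12. → (2, 12)
3G: (2, 12) + (17, 12). λ = (12 - 12)/(17 - 2) ≡ 0/15 mod 19. 15⁻¹ ≡ 14 (mod 19) since 15·14 = 210 ≡ 1, so λ ≡ 0.
  x = λ² - 2 - 17 = 0 - 19 ≡ 0; y = λ·(2 - 0) - 12 ≡ 7. → (0, 7)
4G: (0, 7) + (17, 12). λ = (12 - 7)/(17 - 0) ≡ 5/17 mod 19. 17⁻¹ ≡ 9 (mod 19), so λ ≡ 7.
  x = λ² - 0 - 17 = 49 - 17 ≡ 13; y = λ·(0 - 13) - 7 ≡ 16. → (13, 16)
5G: (13, 16) + (17, 12). λ = (12 - 16)/(17 - 13) ≡ 15/4 mod 19. 4⁻¹ ≡ 5 (mod 19) since 4·5 = 20 ≡ 1, so λ ≡ 18.
  x = λ² - 13 - 17 = 324 - 30 ≡ 9; y = λ·(13 - 9) - 16 ≡ 18. → (9, 18)
6G: (9, 18) + (17, 12). λ = (12 - 18)/(17 - 9) ≡ 13/8 mod 19. 8⁻¹ ≡ 12 (mod 19), so λ ≡ 4.
  x = λ² - 9 - 17 = 16 - 26 ≡ 9; y = λ·(9 - 9) - 18 ≡ 1. → (9, 1)
7G: (9, 1) + (17, 12). λ = (12 - 1)/(17 - 9) ≡ 11/8 mod 19. 8⁻¹ ≡ 12 (mod 19), so λ ≡ 18.
  x = λ² - 9 - 17 = 324 - 26 ≡ 13; y = λ·(9 - 13) - 1 ≡ 3. → (13, 3)

(13, 3)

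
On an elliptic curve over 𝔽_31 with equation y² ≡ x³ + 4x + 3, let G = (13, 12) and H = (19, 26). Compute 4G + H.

(13, 19)

First 4G:
Repeated addition: build up to 4G.
2G: tangent at (13, 12): λ = (3·13² + 4)/(2·12) ≡ 15/24. 24⁻¹ ≡ 22 (mod 31) since 24·22 = 528 ≡ 1, so λ ≡ 15·22 ≡ 20.
  x = λ² - 13 - 13 = 400 - 26 ≡ 2; y = λ·(13 - 2) - 12 ≡ 22. → (2, 22)
3G: (2, 22) + (13, 12). λ = (12 - 22)/(13 - 2) ≡ 21/11 mod 31. 11⁻¹ ≡ 17 (mod 31) since 11·17 = 187 ≡ 1, so λ ≡ 16.
  x = λ² - 2 - 13 = 256 - 15 ≡ 24; y = λ·(2 - 24) - 22 ≡ 29. → (24, 29)
4G: (24, 29) + (13, 12). λ = (12 - 29)/(13 - 24) ≡ 14/20 mod 31. 20⁻¹ ≡ 14 (mod 31), so λ ≡ 10.
  x = λ² - 24 - 13 = 100 - 37 ≡ 1; y = λ·(24 - 1) - 29 ≡ 15. → (1, 15)
4G = (1, 15).
Finally 4G + H:
(1, 15) + (19, 26). λ = (26 - 15)/(19 - 1) ≡ 11/18 mod 31. 18⁻¹ ≡ 19 (mod 31) since 18·19 = 342 ≡ 1, so λ ≡ 23.
  x = λ² - 1 - 19 = 529 - 20 ≡ 13; y = λ·(1 - 13) - 15 ≡ 19. → (13, 19)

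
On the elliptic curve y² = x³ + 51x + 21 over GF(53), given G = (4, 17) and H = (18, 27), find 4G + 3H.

First 4G:
Double-and-add on 4 = (100)₂. Start with G = (4, 17) for the leading 1-bit.
double: tangent at (4, 17): λ = (3·4² + 51)/(2·17) ≡ 46/34. 34⁻¹ ≡ 39 (mod 53) since 34·39 = 1326 ≡ 1, so λ ≡ 46·39 ≡ 45.
  x = λ² - 4 - 4 = 2025 - 8 ≡ 3; y = λ·(4 - 3) - 17 ≡ 28. → (3, 28)
double: tangent at (3, 28): λ = (3·3² + 51)/(2·28) ≡ 25/3. 3⁻¹ ≡ 18 (mod 53), so λ ≡ 25·18 ≡ 26.
  x = λ² - 3 - 3 = 676 - 6 ≡ 34; y = λ·(3 - 34) - 28 ≡ 14. → (34, 14)
4G = (34, 14).
Next 3H:
Repeated addition: build up to 3H.
2H: tangent at (18, 27): λ = (3·18² + 51)/(2·27) ≡ 16/1. 1⁻¹ ≡ 1 (mod 53) since 1·1 = 1 ≡ 1, so λ ≡ 16·1 ≡ 16.
  x = λ² - 18 - 18 = 256 - 36 ≡ 8; y = λ·(18 - 8) - 27 ≡ 27. → (8, 27)
3H: (8, 27) + (18, 27). λ = (27 - 27)/(18 - 8) ≡ 0/10 mod 53. 10⁻¹ ≡ 16 (mod 53) since 10·16 = 160 ≡ 1, so λ ≡ 0.
  x = λ² - 8 - 18 = 0 - 26 ≡ 27; y = λ·(8 - 27) - 27 ≡ 26. → (27, 26)
3H = (27, 26).
Finally 4G + 3H:
(34, 14) + (27, 26). λ = (26 - 14)/(27 - 34) ≡ 12/46 mod 53. 46⁻¹ ≡ 15 (mod 53) since 46·15 = 690 ≡ 1, so λ ≡ 21.
  x = λ² - 34 - 27 = 441 - 61 ≡ 9; y = λ·(34 - 9) - 14 ≡ 34. → (9, 34)

(9, 34)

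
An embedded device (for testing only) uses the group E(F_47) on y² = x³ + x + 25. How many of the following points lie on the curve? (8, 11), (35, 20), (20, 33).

(8, 11): 11² ≡ 27, rhs ≡ 28 → off.
(35, 20): 20² ≡ 24, rhs ≡ 24 → on.
(20, 33): 33² ≡ 8, rhs ≡ 8 → on.

2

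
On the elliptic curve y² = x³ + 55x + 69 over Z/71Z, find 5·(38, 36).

(56, 49)

Write P = (38, 36).
Double-and-add on 5 = (101)₂. Start with P = (38, 36) for the leading 1-bit.
double: tangent at (38, 36): λ = (3·38² + 55)/(2·36) ≡ 56/1. 1⁻¹ ≡ 1 (mod 71) since 1·1 = 1 ≡ 1, so λ ≡ 56·1 ≡ 56.
  x = λ² - 38 - 38 = 3136 - 76 ≡ 7; y = λ·(38 - 7) - 36 ≡ 67. → (7, 67)
double: tangent at (7, 67): λ = (3·7² + 55)/(2·67) ≡ 60/63. 63⁻¹ ≡ 62 (mod 71) since 63·62 = 3906 ≡ 1, so λ ≡ 60·62 ≡ 28.
  x = λ² - 7 - 7 = 784 - 14 ≡ 60; y = λ·(7 - 60) - 67 ≡ 11. → (60, 11)
add P: (60, 11) + (38, 36). λ = (36 - 11)/(38 - 60) ≡ 25/49 mod 71. 49⁻¹ ≡ 29 (mod 71), so λ ≡ 15.
  x = λ² - 60 - 38 = 225 - 98 ≡ 56; y = λ·(60 - 56) - 11 ≡ 49. → (56, 49)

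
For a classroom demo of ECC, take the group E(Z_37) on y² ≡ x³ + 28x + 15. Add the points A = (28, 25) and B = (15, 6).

(20, 18)

(28, 25) + (15, 6). λ = (6 - 25)/(15 - 28) ≡ 18/24 mod 37. 24⁻¹ ≡ 17 (mod 37) since 24·17 = 408 ≡ 1, so λ ≡ 10.
  x = λ² - 28 - 15 = 100 - 43 ≡ 20; y = λ·(28 - 20) - 25 ≡ 18. → (20, 18)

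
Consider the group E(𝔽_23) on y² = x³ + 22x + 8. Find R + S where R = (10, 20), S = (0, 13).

(10, 20) + (0, 13). λ = (13 - 20)/(0 - 10) ≡ 16/13 mod 23. 13⁻¹ ≡ 16 (mod 23), so λ ≡ 3.
  x = λ² - 10 - 0 = 9 - 10 ≡ 22; y = λ·(10 - 22) - 20 ≡ 13. → (22, 13)

(22, 13)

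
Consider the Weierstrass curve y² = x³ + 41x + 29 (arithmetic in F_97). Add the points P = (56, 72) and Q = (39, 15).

(56, 72) + (39, 15). λ = (15 - 72)/(39 - 56) ≡ 40/80 mod 97. 80⁻¹ ≡ 57 (mod 97), so λ ≡ 49.
  x = λ² - 56 - 39 = 2401 - 95 ≡ 75; y = λ·(56 - 75) - 72 ≡ 64. → (75, 64)

(75, 64)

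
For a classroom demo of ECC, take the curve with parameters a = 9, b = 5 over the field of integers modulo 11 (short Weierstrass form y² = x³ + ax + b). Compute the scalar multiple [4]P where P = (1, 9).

Double-and-add on 4 = (100)₂. Start with P = (1, 9) for the leading 1-bit.
double: tangent at (1, 9): λ = (3·1² + 9)/(2·9) ≡ 1/7. 7⁻¹ ≡ 8 (mod 11), so λ ≡ 1·8 ≡ 8.
  x = λ² - 1 - 1 = 64 - 2 ≡ 7; y = λ·(1 - 7) - 9 ≡ 9. → (7, 9)
double: tangent at (7, 9): λ = (3·7² + 9)/(2·9) ≡ 2/7. 7⁻¹ ≡ 8 (mod 11), so λ ≡ 2·8 ≡ 5.
  x = λ² - 7 - 7 = 25 - 14 ≡ 0; y = λ·(7 - 0) - 9 ≡ 4. → (0, 4)

(0, 4)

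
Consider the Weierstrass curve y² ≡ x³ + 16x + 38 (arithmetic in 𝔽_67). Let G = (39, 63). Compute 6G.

(17, 59)

Repeated addition: build up to 6G.
2G: tangent at (39, 63): λ = (3·39² + 16)/(2·63) ≡ 23/59. 59⁻¹ ≡ 25 (mod 67) since 59·25 = 1475 ≡ 1, so λ ≡ 23·25 ≡ 39.
  x = λ² - 39 - 39 = 1521 - 78 ≡ 36; y = λ·(39 - 36) - 63 ≡ 54. → (36, 54)
3G: (36, 54) + (39, 63). λ = (63 - 54)/(39 - 36) ≡ 9/3 mod 67. 3⁻¹ ≡ 45 (mod 67) since 3·45 = 135 ≡ 1, so λ ≡ 3.
  x = λ² - 36 - 39 = 9 - 75 ≡ 1; y = λ·(36 - 1) - 54 ≡ 51. → (1, 51)
4G: (1, 51) + (39, 63). λ = (63 - 51)/(39 - 1) ≡ 12/38 mod 67. 38⁻¹ ≡ 30 (mod 67), so λ ≡ 25.
  x = λ² - 1 - 39 = 625 - 40 ≡ 49; y = λ·(1 - 49) - 51 ≡ 22. → (49, 22)
5G: (49, 22) + (39, 63). λ = (63 - 22)/(39 - 49) ≡ 41/57 mod 67. 57⁻¹ ≡ 20 (mod 67), so λ ≡ 16.
  x = λ² - 49 - 39 = 256 - 88 ≡ 34; y = λ·(49 - 34) - 22 ≡ 17. → (34, 17)
6G: (34, 17) + (39, 63). λ = (63 - 17)/(39 - 34) ≡ 46/5 mod 67. 5⁻¹ ≡ 27 (mod 67), so λ ≡ 36.
  x = λ² - 34 - 39 = 1296 - 73 ≡ 17; y = λ·(34 - 17) - 17 ≡ 59. → (17, 59)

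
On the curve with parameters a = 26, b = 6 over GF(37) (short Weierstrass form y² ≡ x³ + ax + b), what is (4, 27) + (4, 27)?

tangent at (4, 27): λ = (3·4² + 26)/(2·27) ≡ 0/17. 17⁻¹ ≡ 24 (mod 37) since 17·24 = 408 ≡ 1, so λ ≡ 0·24 ≡ 0.
  x = λ² - 4 - 4 = 0 - 8 ≡ 29; y = λ·(4 - 29) - 27 ≡ 10. → (29, 10)

(29, 10)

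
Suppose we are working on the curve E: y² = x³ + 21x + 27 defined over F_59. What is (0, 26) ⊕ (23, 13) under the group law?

(40, 12)

(0, 26) + (23, 13). λ = (13 - 26)/(23 - 0) ≡ 46/23 mod 59. 23⁻¹ ≡ 18 (mod 59), so λ ≡ 2.
  x = λ² - 0 - 23 = 4 - 23 ≡ 40; y = λ·(0 - 40) - 26 ≡ 12. → (40, 12)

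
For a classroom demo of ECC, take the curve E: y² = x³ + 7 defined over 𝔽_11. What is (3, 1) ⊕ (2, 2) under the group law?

(7, 3)

(3, 1) + (2, 2). λ = (2 - 1)/(2 - 3) ≡ 1/10 mod 11. 10⁻¹ ≡ 10 (mod 11), so λ ≡ 10.
  x = λ² - 3 - 2 = 100 - 5 ≡ 7; y = λ·(3 - 7) - 1 ≡ 3. → (7, 3)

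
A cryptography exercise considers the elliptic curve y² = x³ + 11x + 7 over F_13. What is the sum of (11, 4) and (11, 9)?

The two points share x = 11 and their y-coordinates satisfy 4 + 9 ≡ 0 (mod 13), so they are inverses. Their sum is O.

O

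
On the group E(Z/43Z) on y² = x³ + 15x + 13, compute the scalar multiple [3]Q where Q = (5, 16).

Repeated addition: build up to 3Q.
2Q: tangent at (5, 16): λ = (3·5² + 15)/(2·16) ≡ 4/32. 32⁻¹ ≡ 39 (mod 43) since 32·39 = 1248 ≡ 1, so λ ≡ 4·39 ≡ 27.
  x = λ² - 5 - 5 = 729 - 10 ≡ 31; y = λ·(5 - 31) - 16 ≡ 13. → (31, 13)
3Q: (31, 13) + (5, 16). λ = (16 - 13)/(5 - 31) ≡ 3/17 mod 43. 17⁻¹ ≡ 38 (mod 43), so λ ≡ 28.
  x = λ² - 31 - 5 = 784 - 36 ≡ 17; y = λ·(31 - 17) - 13 ≡ 35. → (17, 35)

(17, 35)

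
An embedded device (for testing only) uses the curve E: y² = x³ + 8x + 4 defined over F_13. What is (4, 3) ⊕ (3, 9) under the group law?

(3, 4)

(4, 3) + (3, 9). λ = (9 - 3)/(3 - 4) ≡ 6/12 mod 13. 12⁻¹ ≡ 12 (mod 13) since 12·12 = 144 ≡ 1, so λ ≡ 7.
  x = λ² - 4 - 3 = 49 - 7 ≡ 3; y = λ·(4 - 3) - 3 ≡ 4. → (3, 4)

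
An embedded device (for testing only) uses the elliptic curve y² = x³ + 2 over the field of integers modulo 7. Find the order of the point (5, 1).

2P: tangent at (5, 1): λ = (3·5² + 0)/(2·1) ≡ 5/2. 2⁻¹ ≡ 4 (mod 7) since 2·4 = 8 ≡ 1, so λ ≡ 5·4 ≡ 6.
  x = λ² - 5 - 5 = 36 - 10 ≡ 5; y = λ·(5 - 5) - 1 ≡ 6. → (5, 6)
3P: (5, 6) + (5, 1): same x and y₁ ≡ -y₂, so the sum is the point at infinity.
3P = the point at infinity, so the order is 3.

3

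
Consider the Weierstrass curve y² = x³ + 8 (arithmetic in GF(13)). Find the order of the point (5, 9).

4

2P: tangent at (5, 9): λ = (3·5² + 0)/(2·9) ≡ 10/5. 5⁻¹ ≡ 8 (mod 13), so λ ≡ 10·8 ≡ 2.
  x = λ² - 5 - 5 = 4 - 10 ≡ 7; y = λ·(5 - 7) - 9 ≡ 0. → (7, 0)
3P: (7, 0) + (5, 9). λ = (9 - 0)/(5 - 7) ≡ 9/11 mod 13. 11⁻¹ ≡ 6 (mod 13) since 11·6 = 66 ≡ 1, so λ ≡ 2.
  x = λ² - 7 - 5 = 4 - 12 ≡ 5; y = λ·(7 - 5) - 0 ≡ 4. → (5, 4)
4P: (5, 4) + (5, 9): same x and y₁ ≡ -y₂, so the sum is O.
4P = O, so the order is 4.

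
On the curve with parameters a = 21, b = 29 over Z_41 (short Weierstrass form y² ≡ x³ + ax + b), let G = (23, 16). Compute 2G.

(37, 39)

tangent at (23, 16): λ = (3·23² + 21)/(2·16) ≡ 9/32. 32⁻¹ ≡ 9 (mod 41), so λ ≡ 9·9 ≡ 40.
  x = λ² - 23 - 23 = 1600 - 46 ≡ 37; y = λ·(23 - 37) - 16 ≡ 39. → (37, 39)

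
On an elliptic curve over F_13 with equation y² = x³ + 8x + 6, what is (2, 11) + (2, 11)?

(8, 6)

tangent at (2, 11): λ = (3·2² + 8)/(2·11) ≡ 7/9. 9⁻¹ ≡ 3 (mod 13) since 9·3 = 27 ≡ 1, so λ ≡ 7·3 ≡ 8.
  x = λ² - 2 - 2 = 64 - 4 ≡ 8; y = λ·(2 - 8) - 11 ≡ 6. → (8, 6)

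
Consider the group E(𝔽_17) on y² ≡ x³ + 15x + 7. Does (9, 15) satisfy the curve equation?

yes

y² = 15² ≡ 4; x³ + 15x + 7 = 871 ≡ 4 (mod 17). 4 = 4.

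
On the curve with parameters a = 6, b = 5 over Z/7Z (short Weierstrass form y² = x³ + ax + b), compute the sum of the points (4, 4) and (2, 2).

(2, 5)

(4, 4) + (2, 2). λ = (2 - 4)/(2 - 4) ≡ 5/5 mod 7. 5⁻¹ ≡ 3 (mod 7) since 5·3 = 15 ≡ 1, so λ ≡ 1.
  x = λ² - 4 - 2 = 1 - 6 ≡ 2; y = λ·(4 - 2) - 4 ≡ 5. → (2, 5)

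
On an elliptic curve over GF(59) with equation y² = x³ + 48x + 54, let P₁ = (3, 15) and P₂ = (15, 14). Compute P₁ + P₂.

(7, 5)

(3, 15) + (15, 14). λ = (14 - 15)/(15 - 3) ≡ 58/12 mod 59. 12⁻¹ ≡ 5 (mod 59), so λ ≡ 54.
  x = λ² - 3 - 15 = 2916 - 18 ≡ 7; y = λ·(3 - 7) - 15 ≡ 5. → (7, 5)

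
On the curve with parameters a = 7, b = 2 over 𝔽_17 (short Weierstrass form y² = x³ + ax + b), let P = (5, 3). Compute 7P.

(8, 14)

Repeated addition: build up to 7P.
2P: tangent at (5, 3): λ = (3·5² + 7)/(2·3) ≡ 14/6. 6⁻¹ ≡ 3 (mod 17), so λ ≡ 14·3 ≡ 8.
  x = λ² - 5 - 5 = 64 - 10 ≡ 3; y = λ·(5 - 3) - 3 ≡ 13. → (3, 13)
3P: (3, 13) + (5, 3). λ = (3 - 13)/(5 - 3) ≡ 7/2 mod 17. 2⁻¹ ≡ 9 (mod 17), so λ ≡ 12.
  x = λ² - 3 - 5 = 144 - 8 ≡ 0; y = λ·(3 - 0) - 13 ≡ 6. → (0, 6)
4P: (0, 6) + (5, 3). λ = (3 - 6)/(5 - 0) ≡ 14/5 mod 17. 5⁻¹ ≡ 7 (mod 17), so λ ≡ 13.
  x = λ² - 0 - 5 = 169 - 5 ≡ 11; y = λ·(0 - 11) - 6 ≡ 4. → (11, 4)
5P: (11, 4) + (5, 3). λ = (3 - 4)/(5 - 11) ≡ 16/11 mod 17. 11⁻¹ ≡ 14 (mod 17) since 11·14 = 154 ≡ 1, so λ ≡ 3.
  x = λ² - 11 - 5 = 9 - 16 ≡ 10; y = λ·(11 - 10) - 4 ≡ 16. → (10, 16)
6P: (10, 16) + (5, 3). λ = (3 - 16)/(5 - 10) ≡ 4/12 mod 17. 12⁻¹ ≡ 10 (mod 17) since 12·10 = 120 ≡ 1, so λ ≡ 6.
  x = λ² - 10 - 5 = 36 - 15 ≡ 4; y = λ·(10 - 4) - 16 ≡ 3. → (4, 3)
7P: (4, 3) + (5, 3). λ = (3 - 3)/(5 - 4) ≡ 0/1 mod 17. 1⁻¹ ≡ 1 (mod 17), so λ ≡ 0.
  x = λ² - 4 - 5 = 0 - 9 ≡ 8; y = λ·(4 - 8) - 3 ≡ 14. → (8, 14)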